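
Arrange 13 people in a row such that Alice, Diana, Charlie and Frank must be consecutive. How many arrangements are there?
Treat the 4 as one block: (13-4+1)! × 4! = 3628800 × 24 = 87091200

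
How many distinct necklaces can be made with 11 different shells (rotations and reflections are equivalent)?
(11-1)!/2 = 3628800/2 = 1814400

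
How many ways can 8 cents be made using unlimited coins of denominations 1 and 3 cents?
Coefficient of x^8 in 1/(1-x^1) · 1/(1-x^3). Use j coins of 3 for j = 0..⌊8/3⌋ = 2, the rest in 1s: 2 + 1 = 3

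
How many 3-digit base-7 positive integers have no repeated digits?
First digit: 6 choices (nonzero). Then descending: 6 × 6 × 5 = 180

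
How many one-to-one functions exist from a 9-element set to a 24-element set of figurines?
P(24,9) = 24!/(24-9)! = 474467051520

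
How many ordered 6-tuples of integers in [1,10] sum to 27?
Coefficient of x^27 in (x + x² + ... + x^10)^6. By inclusion-exclusion on dice exceeding 10: Σ_j (-1)^j C(6,j)·C(27-1-10j, 5) = C(6,0)·C(26,5) - C(6,1)·C(16,5) + C(6,2)·C(6,5) = 1·65780 - 6·4368 + 15·6 = 39662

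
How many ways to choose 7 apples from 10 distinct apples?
C(10,7) = 10!/(7!×3!) = 120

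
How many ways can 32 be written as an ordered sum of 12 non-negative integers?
C(32+12-1, 12-1) = C(43, 11) = 5752004349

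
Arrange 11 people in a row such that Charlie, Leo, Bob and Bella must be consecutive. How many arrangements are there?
Treat the 4 as one block: (11-4+1)! × 4! = 40320 × 24 = 967680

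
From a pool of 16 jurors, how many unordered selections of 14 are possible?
C(16,14) = 16!/(14!×2!) = 120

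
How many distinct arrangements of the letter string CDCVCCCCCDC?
11! / (8! × 2! × 1!) = 495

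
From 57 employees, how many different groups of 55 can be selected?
C(57,55) = 57!/(55!×2!) = 1596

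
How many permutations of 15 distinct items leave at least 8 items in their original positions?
Exactly j fixed points: C(15,j)·!(15-j); sum over j ≥ 8 (derangement numbers via !m = (m-1)·(!(m-1) + !(m-2)): !0..!7 = 1, 0, 1, 2, 9, 44, 265, 1854). Σ_{j=8}^{15} C(15,j)·!(15-j) = C(15,8)·!7 + C(15,9)·!6 + C(15,10)·!5 + C(15,11)·!4 + C(15,12)·!3 + C(15,13)·!2 + C(15,14)·!1 + C(15,15)·!0 = 6435·1854 + 5005·265 + 3003·44 + 1365·9 + 455·2 + 105·1 + 15·0 + 1·1 = 13402248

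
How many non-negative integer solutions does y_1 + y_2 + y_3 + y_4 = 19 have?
C(19+4-1, 4-1) = C(22, 3) = 1540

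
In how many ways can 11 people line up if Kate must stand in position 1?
Fix one position: (11-1)! = 3628800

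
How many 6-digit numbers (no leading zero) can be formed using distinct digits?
First digit: 9 choices (nonzero). Then descending: 9 × 9 × 8 × 7 × 6 × 5 = 136080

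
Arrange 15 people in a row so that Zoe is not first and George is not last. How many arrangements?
By inclusion-exclusion: 15! - 2×(15-1)! + (15-2)! = 1307674368000 - 174356582400 + 6227020800 = 1139544806400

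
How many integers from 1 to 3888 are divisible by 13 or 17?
⌊3888/13⌋ + ⌊3888/17⌋ - ⌊3888/221⌋ = 299 + 228 - 17 = 510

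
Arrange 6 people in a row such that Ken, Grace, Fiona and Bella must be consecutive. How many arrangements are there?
Treat the 4 as one block: (6-4+1)! × 4! = 6 × 24 = 144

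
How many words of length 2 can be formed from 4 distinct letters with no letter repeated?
P(4,2) = 4!/(4-2)! = 12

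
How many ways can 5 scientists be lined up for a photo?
5! = 120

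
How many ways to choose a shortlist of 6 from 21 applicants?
C(21,6) = 21!/(6!×15!) = 54264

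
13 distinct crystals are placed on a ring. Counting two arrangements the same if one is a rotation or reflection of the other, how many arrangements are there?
(13-1)!/2 = 479001600/2 = 239500800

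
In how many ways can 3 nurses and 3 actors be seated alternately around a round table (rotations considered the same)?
Fix one of the nurses: (3-1)! ways for the remaining nurses, × 3! ways for the actors = 2 × 6 = 12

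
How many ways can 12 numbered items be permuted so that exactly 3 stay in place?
Choose the 3 fixed points C(12,3) = 220, derange the rest: !9 = Σ_{j=0}^{9} (-1)^j·9!/j! = 362880 - 362880 + 181440 - 60480 + 15120 - 3024 + 504 - 72 + 9 - 1 = 133496. Product = 220 × 133496 = 29369120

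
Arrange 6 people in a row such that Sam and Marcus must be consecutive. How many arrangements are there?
Treat the 2 as one block: (6-2+1)! × 2! = 120 × 2 = 240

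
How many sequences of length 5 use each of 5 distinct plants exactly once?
5! = 120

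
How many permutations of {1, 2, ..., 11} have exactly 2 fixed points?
Choose the 2 fixed points C(11,2) = 55, derange the rest: !9 = Σ_{j=0}^{9} (-1)^j·9!/j! = 362880 - 362880 + 181440 - 60480 + 15120 - 3024 + 504 - 72 + 9 - 1 = 133496. Product = 55 × 133496 = 7342280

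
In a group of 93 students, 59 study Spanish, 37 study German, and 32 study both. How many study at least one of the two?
|A∪B| = |A| + |B| - |A∩B| = 59 + 37 - 32 = 64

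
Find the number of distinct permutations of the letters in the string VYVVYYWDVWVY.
12! / (1! × 2! × 4! × 5!) = 83160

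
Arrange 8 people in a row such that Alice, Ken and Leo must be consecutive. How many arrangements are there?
Treat the 3 as one block: (8-3+1)! × 3! = 720 × 6 = 4320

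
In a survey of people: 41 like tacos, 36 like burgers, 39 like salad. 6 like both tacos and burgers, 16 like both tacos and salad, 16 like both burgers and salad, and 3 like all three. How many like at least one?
|A∪B∪C| = 41+36+39-6-16-16+3 = 81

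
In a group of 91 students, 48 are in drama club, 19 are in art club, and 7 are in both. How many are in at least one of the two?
|A∪B| = |A| + |B| - |A∩B| = 48 + 19 - 7 = 60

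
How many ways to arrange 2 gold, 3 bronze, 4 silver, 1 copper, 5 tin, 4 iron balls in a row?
19! / (2! × 3! × 4! × 1! × 5! × 4!) = 146659312800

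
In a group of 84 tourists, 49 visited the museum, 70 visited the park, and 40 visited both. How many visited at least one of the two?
|A∪B| = |A| + |B| - |A∩B| = 49 + 70 - 40 = 79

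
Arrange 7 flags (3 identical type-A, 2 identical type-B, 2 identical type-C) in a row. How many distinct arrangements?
7! / (3! × 2! × 2!) = 210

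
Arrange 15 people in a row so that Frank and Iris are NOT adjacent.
Total - adjacent = 15! - (15-1)!×2 = 1307674368000 - 174356582400 = 1133317785600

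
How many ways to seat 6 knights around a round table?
Circular: fix one position, arrange the rest. (6-1)! = 120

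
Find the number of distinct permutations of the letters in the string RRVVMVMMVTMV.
12! / (1! × 2! × 4! × 5!) = 83160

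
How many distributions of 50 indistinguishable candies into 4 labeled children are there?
C(50+4-1, 4-1) = C(53, 3) = 23426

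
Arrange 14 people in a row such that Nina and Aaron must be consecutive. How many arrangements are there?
Treat the 2 as one block: (14-2+1)! × 2! = 6227020800 × 2 = 12454041600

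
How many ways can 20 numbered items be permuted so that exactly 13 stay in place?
Choose the 13 fixed points C(20,13) = 77520, derange the rest: !7 = Σ_{j=0}^{7} (-1)^j·7!/j! = 5040 - 5040 + 2520 - 840 + 210 - 42 + 7 - 1 = 1854. Product = 77520 × 1854 = 143722080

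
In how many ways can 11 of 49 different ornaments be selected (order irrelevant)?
C(49,11) = 49!/(11!×38!) = 29135916264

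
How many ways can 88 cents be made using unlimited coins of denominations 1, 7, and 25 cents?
Coefficient of x^88 in 1/(1-x^1) · 1/(1-x^7) · 1/(1-x^25). Case on j = number of 25-cent coins (j = 0..3); remainder r = 88 - 25j is made from {1,7} in ⌊r/7⌋+1 ways. r = 88, 63, 38, 13 → 13 + 10 + 6 + 2 = 31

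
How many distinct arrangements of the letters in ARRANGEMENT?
11! / (2! × 2! × 2! × 1! × 2! × 1! × 1!) = 2494800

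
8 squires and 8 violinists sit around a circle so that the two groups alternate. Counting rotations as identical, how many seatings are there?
Fix one of the squires: (8-1)! ways for the remaining squires, × 8! ways for the violinists = 5040 × 40320 = 203212800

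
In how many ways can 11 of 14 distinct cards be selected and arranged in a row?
P(14,11) = 14!/(14-11)! = 14529715200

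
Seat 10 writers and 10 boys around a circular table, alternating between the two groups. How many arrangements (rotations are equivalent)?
Fix one of the writers: (10-1)! ways for the remaining writers, × 10! ways for the boys = 362880 × 3628800 = 1316818944000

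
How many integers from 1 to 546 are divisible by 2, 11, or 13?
⌊546/2⌋+⌊546/11⌋+⌊546/13⌋ - ⌊546/22⌋-⌊546/26⌋-⌊546/143⌋ + ⌊546/286⌋ = 273+49+42 - 24-21-3 + 1 = 317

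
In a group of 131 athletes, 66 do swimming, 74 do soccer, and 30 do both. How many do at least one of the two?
|A∪B| = |A| + |B| - |A∩B| = 66 + 74 - 30 = 110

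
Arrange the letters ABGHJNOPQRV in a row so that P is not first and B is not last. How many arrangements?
By inclusion-exclusion: 11! - 2×(11-1)! + (11-2)! = 39916800 - 7257600 + 362880 = 33022080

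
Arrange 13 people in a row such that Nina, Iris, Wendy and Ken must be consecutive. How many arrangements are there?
Treat the 4 as one block: (13-4+1)! × 4! = 3628800 × 24 = 87091200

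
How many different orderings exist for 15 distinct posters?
15! = 1307674368000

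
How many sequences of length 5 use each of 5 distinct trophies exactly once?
5! = 120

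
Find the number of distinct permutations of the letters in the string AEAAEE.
6! / (3! × 3!) = 20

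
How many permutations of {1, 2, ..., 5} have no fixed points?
!5 = Σ_{j=0}^{5} (-1)^j·5!/j! = 120 - 120 + 60 - 20 + 5 - 1 = 44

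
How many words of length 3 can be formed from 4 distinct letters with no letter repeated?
P(4,3) = 4!/(4-3)! = 24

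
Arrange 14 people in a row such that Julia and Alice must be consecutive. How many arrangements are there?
Treat the 2 as one block: (14-2+1)! × 2! = 6227020800 × 2 = 12454041600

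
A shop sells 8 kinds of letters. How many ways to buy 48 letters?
C(48+8-1, 8-1) = C(55, 7) = 202927725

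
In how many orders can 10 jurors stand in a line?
10! = 3628800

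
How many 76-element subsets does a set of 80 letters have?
C(80,76) = 80!/(76!×4!) = 1581580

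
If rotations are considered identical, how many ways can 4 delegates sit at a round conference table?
Circular: fix one position, arrange the rest. (4-1)! = 6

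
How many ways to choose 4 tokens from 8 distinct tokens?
C(8,4) = 8!/(4!×4!) = 70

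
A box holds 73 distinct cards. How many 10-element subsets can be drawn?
C(73,10) = 73!/(10!×63!) = 621324937376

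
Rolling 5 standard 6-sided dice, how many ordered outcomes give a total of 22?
Coefficient of x^22 in (x + x² + ... + x^6)^5. By inclusion-exclusion on dice exceeding 6: Σ_j (-1)^j C(5,j)·C(22-1-6j, 4) = C(5,0)·C(21,4) - C(5,1)·C(15,4) + C(5,2)·C(9,4) = 1·5985 - 5·1365 + 10·126 = 420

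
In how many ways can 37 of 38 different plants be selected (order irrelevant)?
C(38,37) = 38!/(37!×1!) = 38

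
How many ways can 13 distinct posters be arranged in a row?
13! = 6227020800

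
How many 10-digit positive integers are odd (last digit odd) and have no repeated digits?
Last∈{1,3,5,7,9}. Last=0: 0. Last nonzero: 5×8×P(8,8) = 1612800. Total = 1612800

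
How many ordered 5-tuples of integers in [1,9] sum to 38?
Coefficient of x^38 in (x + x² + ... + x^9)^5. By inclusion-exclusion on dice exceeding 9: Σ_j (-1)^j C(5,j)·C(38-1-9j, 4) = C(5,0)·C(37,4) - C(5,1)·C(28,4) + C(5,2)·C(19,4) - C(5,3)·C(10,4) = 1·66045 - 5·20475 + 10·3876 - 10·210 = 330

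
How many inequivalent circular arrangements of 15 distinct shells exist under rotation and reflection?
(15-1)!/2 = 87178291200/2 = 43589145600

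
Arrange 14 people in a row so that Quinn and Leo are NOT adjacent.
Total - adjacent = 14! - (14-1)!×2 = 87178291200 - 12454041600 = 74724249600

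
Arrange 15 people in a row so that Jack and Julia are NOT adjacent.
Total - adjacent = 15! - (15-1)!×2 = 1307674368000 - 174356582400 = 1133317785600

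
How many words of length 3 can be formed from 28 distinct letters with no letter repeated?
P(28,3) = 28!/(28-3)! = 19656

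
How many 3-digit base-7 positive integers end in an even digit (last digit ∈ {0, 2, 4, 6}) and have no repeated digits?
Last∈{0,2,4,6}. Last=0: 30. Last nonzero: 3×5×P(5,1) = 75. Total = 105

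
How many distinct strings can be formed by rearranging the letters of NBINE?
5! / (2! × 1! × 1! × 1!) = 60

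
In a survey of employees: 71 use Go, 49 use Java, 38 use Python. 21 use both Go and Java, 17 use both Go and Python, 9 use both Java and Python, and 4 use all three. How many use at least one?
|A∪B∪C| = 71+49+38-21-17-9+4 = 115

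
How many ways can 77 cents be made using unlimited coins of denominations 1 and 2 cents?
Coefficient of x^77 in 1/(1-x^1) · 1/(1-x^2). Use j coins of 2 for j = 0..⌊77/2⌋ = 38, the rest in 1s: 38 + 1 = 39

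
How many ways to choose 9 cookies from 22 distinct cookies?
C(22,9) = 22!/(9!×13!) = 497420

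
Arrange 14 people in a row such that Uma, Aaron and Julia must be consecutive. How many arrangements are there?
Treat the 3 as one block: (14-3+1)! × 3! = 479001600 × 6 = 2874009600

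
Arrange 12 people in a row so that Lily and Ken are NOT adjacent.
Total - adjacent = 12! - (12-1)!×2 = 479001600 - 79833600 = 399168000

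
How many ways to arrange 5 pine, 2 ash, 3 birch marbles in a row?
10! / (5! × 2! × 3!) = 2520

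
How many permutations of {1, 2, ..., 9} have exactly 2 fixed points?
Choose the 2 fixed points C(9,2) = 36, derange the rest: !7 = Σ_{j=0}^{7} (-1)^j·7!/j! = 5040 - 5040 + 2520 - 840 + 210 - 42 + 7 - 1 = 1854. Product = 36 × 1854 = 66744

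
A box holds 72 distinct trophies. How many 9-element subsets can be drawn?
C(72,9) = 72!/(9!×63!) = 85113005120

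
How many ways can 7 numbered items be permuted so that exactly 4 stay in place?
Choose the 4 fixed points C(7,4) = 35, derange the rest: !3 = Σ_{j=0}^{3} (-1)^j·3!/j! = 6 - 6 + 3 - 1 = 2. Product = 35 × 2 = 70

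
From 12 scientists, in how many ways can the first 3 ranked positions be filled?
P(12,3) = 12!/(12-3)! = 1320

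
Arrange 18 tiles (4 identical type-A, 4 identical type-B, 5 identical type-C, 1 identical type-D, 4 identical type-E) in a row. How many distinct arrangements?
18! / (4! × 4! × 5! × 1! × 4!) = 3859455600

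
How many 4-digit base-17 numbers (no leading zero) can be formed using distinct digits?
First digit: 16 choices (nonzero). Then descending: 16 × 16 × 15 × 14 = 53760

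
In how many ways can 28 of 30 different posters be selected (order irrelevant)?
C(30,28) = 30!/(28!×2!) = 435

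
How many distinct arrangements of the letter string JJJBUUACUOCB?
12! / (3! × 1! × 1! × 2! × 3! × 2!) = 3326400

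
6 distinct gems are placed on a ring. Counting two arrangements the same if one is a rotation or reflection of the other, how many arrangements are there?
(6-1)!/2 = 120/2 = 60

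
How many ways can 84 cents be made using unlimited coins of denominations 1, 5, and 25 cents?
Coefficient of x^84 in 1/(1-x^1) · 1/(1-x^5) · 1/(1-x^25). Case on j = number of 25-cent coins (j = 0..3); remainder r = 84 - 25j is made from {1,5} in ⌊r/5⌋+1 ways. r = 84, 59, 34, 9 → 17 + 12 + 7 + 2 = 38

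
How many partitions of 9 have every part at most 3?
Let r_j(i) = number of partitions of i into parts ≤ j, for i = 0..9. r_1(i) = 1 for all i; r_j(i) = r_{j-1}(i) + r_j(i-j). Rows j = 2..3: ≤2: 1 1 2 2 3 3 4 4 5 5; ≤3: 1 1 2 3 4 5 7 8 10 12. r_3(9) = 12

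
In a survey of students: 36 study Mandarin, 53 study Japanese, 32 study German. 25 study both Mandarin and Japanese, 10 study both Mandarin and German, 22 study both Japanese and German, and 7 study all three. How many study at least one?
|A∪B∪C| = 36+53+32-25-10-22+7 = 71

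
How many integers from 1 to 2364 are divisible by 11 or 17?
⌊2364/11⌋ + ⌊2364/17⌋ - ⌊2364/187⌋ = 214 + 139 - 12 = 341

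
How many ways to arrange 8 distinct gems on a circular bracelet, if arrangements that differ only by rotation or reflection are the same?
(8-1)!/2 = 5040/2 = 2520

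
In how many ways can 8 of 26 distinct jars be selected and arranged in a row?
P(26,8) = 26!/(26-8)! = 62990928000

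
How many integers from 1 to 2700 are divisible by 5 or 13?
⌊2700/5⌋ + ⌊2700/13⌋ - ⌊2700/65⌋ = 540 + 207 - 41 = 706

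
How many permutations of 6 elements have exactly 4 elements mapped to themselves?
Choose the 4 fixed points C(6,4) = 15, derange the rest: !2 = Σ_{j=0}^{2} (-1)^j·2!/j! = 2 - 2 + 1 = 1. Product = 15 × 1 = 15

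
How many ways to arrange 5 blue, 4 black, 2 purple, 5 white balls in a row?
16! / (5! × 4! × 2! × 5!) = 30270240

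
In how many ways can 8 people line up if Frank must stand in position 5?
Fix one position: (8-1)! = 5040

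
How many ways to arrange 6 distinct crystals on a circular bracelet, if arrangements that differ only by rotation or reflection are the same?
(6-1)!/2 = 120/2 = 60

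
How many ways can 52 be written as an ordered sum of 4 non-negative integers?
C(52+4-1, 4-1) = C(55, 3) = 26235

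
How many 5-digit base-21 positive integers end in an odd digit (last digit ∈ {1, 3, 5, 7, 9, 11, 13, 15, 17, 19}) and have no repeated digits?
Last∈{1,3,5,7,9,11,13,15,17,19}. Last=0: 0. Last nonzero: 10×19×P(19,3) = 1104660. Total = 1104660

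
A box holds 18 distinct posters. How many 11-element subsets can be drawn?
C(18,11) = 18!/(11!×7!) = 31824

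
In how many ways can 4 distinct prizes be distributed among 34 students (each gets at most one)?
P(34,4) = 34!/(34-4)! = 1113024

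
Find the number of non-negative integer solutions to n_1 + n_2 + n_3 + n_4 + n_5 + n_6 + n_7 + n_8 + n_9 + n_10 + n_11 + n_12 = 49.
C(49+12-1, 12-1) = C(60, 11) = 342700125300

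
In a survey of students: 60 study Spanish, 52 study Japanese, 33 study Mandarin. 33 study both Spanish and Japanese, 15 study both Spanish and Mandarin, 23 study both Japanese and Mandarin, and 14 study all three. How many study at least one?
|A∪B∪C| = 60+52+33-33-15-23+14 = 88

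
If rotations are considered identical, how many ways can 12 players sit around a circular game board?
Circular: fix one position, arrange the rest. (12-1)! = 39916800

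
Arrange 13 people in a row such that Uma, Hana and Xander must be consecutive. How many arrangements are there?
Treat the 3 as one block: (13-3+1)! × 3! = 39916800 × 6 = 239500800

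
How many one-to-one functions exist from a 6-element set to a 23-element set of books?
P(23,6) = 23!/(23-6)! = 72681840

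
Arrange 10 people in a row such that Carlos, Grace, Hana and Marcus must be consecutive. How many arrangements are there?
Treat the 4 as one block: (10-4+1)! × 4! = 5040 × 24 = 120960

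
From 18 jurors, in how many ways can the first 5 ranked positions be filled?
P(18,5) = 18!/(18-5)! = 1028160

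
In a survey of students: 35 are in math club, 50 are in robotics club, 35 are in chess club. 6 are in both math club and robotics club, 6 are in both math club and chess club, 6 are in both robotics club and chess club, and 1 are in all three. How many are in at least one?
|A∪B∪C| = 35+50+35-6-6-6+1 = 103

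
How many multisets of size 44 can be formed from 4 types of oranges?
C(44+4-1, 4-1) = C(47, 3) = 16215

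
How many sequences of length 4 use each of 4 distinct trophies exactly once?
4! = 24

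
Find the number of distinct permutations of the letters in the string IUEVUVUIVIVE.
12! / (2! × 3! × 3! × 4!) = 277200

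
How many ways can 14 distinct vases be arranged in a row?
14! = 87178291200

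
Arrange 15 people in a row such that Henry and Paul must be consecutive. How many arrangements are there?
Treat the 2 as one block: (15-2+1)! × 2! = 87178291200 × 2 = 174356582400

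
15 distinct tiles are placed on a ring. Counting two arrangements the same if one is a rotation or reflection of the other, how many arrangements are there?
(15-1)!/2 = 87178291200/2 = 43589145600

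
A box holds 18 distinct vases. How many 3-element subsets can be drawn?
C(18,3) = 18!/(3!×15!) = 816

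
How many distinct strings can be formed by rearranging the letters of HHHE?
4! / (3! × 1!) = 4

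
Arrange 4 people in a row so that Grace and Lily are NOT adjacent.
Total - adjacent = 4! - (4-1)!×2 = 24 - 12 = 12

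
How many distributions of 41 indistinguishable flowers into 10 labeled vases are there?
C(41+10-1, 10-1) = C(50, 9) = 2505433700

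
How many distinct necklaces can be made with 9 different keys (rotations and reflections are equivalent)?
(9-1)!/2 = 40320/2 = 20160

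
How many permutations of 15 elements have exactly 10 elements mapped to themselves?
Choose the 10 fixed points C(15,10) = 3003, derange the rest: !5 = Σ_{j=0}^{5} (-1)^j·5!/j! = 120 - 120 + 60 - 20 + 5 - 1 = 44. Product = 3003 × 44 = 132132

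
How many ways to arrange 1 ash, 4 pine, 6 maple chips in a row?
11! / (1! × 4! × 6!) = 2310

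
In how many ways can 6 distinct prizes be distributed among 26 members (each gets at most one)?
P(26,6) = 26!/(26-6)! = 165765600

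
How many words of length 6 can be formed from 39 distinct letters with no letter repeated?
P(39,6) = 39!/(39-6)! = 2349088560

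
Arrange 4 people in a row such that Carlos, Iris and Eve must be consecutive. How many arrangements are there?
Treat the 3 as one block: (4-3+1)! × 3! = 2 × 6 = 12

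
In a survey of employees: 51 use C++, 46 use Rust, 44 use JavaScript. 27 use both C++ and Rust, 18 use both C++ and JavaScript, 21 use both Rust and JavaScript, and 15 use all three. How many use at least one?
|A∪B∪C| = 51+46+44-27-18-21+15 = 90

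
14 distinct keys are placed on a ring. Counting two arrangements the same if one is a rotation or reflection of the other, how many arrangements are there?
(14-1)!/2 = 6227020800/2 = 3113510400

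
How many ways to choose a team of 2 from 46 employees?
C(46,2) = 46!/(2!×44!) = 1035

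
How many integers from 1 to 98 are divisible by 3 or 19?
⌊98/3⌋ + ⌊98/19⌋ - ⌊98/57⌋ = 32 + 5 - 1 = 36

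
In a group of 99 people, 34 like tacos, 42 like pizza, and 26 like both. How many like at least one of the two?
|A∪B| = |A| + |B| - |A∩B| = 34 + 42 - 26 = 50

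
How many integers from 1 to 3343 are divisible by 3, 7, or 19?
⌊3343/3⌋+⌊3343/7⌋+⌊3343/19⌋ - ⌊3343/21⌋-⌊3343/57⌋-⌊3343/133⌋ + ⌊3343/399⌋ = 1114+477+175 - 159-58-25 + 8 = 1532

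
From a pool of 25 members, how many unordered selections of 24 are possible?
C(25,24) = 25!/(24!×1!) = 25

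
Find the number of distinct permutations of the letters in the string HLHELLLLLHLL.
12! / (3! × 8! × 1!) = 1980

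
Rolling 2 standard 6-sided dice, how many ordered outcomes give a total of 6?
Coefficient of x^6 in (x + x² + ... + x^6)^2. By inclusion-exclusion on dice exceeding 6: Σ_j (-1)^j C(2,j)·C(6-1-6j, 1) = C(2,0)·C(5,1) = 1·5 = 5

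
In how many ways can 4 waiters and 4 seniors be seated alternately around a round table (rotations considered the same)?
Fix one of the waiters: (4-1)! ways for the remaining waiters, × 4! ways for the seniors = 6 × 24 = 144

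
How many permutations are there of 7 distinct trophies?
7! = 5040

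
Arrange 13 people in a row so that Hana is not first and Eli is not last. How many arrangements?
By inclusion-exclusion: 13! - 2×(13-1)! + (13-2)! = 6227020800 - 958003200 + 39916800 = 5308934400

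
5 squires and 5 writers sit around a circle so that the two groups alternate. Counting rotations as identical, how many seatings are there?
Fix one of the squires: (5-1)! ways for the remaining squires, × 5! ways for the writers = 24 × 120 = 2880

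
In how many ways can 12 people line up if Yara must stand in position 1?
Fix one position: (12-1)! = 39916800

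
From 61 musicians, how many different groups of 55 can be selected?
C(61,55) = 61!/(55!×6!) = 55525372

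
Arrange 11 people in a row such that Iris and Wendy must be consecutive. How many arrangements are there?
Treat the 2 as one block: (11-2+1)! × 2! = 3628800 × 2 = 7257600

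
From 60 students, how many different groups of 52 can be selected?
C(60,52) = 60!/(52!×8!) = 2558620845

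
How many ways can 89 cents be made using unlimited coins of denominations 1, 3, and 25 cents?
Coefficient of x^89 in 1/(1-x^1) · 1/(1-x^3) · 1/(1-x^25). Case on j = number of 25-cent coins (j = 0..3); remainder r = 89 - 25j is made from {1,3} in ⌊r/3⌋+1 ways. r = 89, 64, 39, 14 → 30 + 22 + 14 + 5 = 71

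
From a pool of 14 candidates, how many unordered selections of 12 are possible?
C(14,12) = 14!/(12!×2!) = 91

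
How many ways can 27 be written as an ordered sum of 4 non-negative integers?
C(27+4-1, 4-1) = C(30, 3) = 4060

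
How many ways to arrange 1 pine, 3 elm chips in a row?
4! / (1! × 3!) = 4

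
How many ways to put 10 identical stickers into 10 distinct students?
C(10+10-1, 10-1) = C(19, 9) = 92378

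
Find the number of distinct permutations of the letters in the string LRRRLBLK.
8! / (3! × 3! × 1! × 1!) = 1120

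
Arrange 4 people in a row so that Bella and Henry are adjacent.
Treat as block: (4-1)! × 2! = 6 × 2 = 12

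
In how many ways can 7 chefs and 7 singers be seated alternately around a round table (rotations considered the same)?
Fix one of the chefs: (7-1)! ways for the remaining chefs, × 7! ways for the singers = 720 × 5040 = 3628800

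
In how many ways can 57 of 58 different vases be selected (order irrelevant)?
C(58,57) = 58!/(57!×1!) = 58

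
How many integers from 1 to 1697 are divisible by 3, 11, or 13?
⌊1697/3⌋+⌊1697/11⌋+⌊1697/13⌋ - ⌊1697/33⌋-⌊1697/39⌋-⌊1697/143⌋ + ⌊1697/429⌋ = 565+154+130 - 51-43-11 + 3 = 747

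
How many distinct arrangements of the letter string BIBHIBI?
7! / (1! × 3! × 3!) = 140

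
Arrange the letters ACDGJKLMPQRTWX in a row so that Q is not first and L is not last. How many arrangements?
By inclusion-exclusion: 14! - 2×(14-1)! + (14-2)! = 87178291200 - 12454041600 + 479001600 = 75203251200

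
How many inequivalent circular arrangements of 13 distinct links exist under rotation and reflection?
(13-1)!/2 = 479001600/2 = 239500800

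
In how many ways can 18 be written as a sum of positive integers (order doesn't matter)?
Pentagonal recurrence p(n) = p(n-1) + p(n-2) - p(n-5) - p(n-7) + p(n-12) + p(n-15) - ... gives p(0..17) = 1, 1, 2, 3, 5, 7, 11, 15, 22, 30, 42, 56, 77, 101, 135, 176, 231, 297. p(18) = p(17) + p(16) - p(13) - p(11) + p(6) + p(3) = 297 + 231 - 101 - 56 + 11 + 3 = 385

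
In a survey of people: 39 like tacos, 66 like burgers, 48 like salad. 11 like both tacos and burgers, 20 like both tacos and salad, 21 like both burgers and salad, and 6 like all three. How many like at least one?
|A∪B∪C| = 39+66+48-11-20-21+6 = 107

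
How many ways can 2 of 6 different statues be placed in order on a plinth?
P(6,2) = 6!/(6-2)! = 30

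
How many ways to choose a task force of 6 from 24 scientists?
C(24,6) = 24!/(6!×18!) = 134596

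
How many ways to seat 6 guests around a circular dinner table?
Circular: fix one position, arrange the rest. (6-1)! = 120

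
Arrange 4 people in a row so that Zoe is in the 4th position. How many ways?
Fix one position: (4-1)! = 6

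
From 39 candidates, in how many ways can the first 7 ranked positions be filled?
P(39,7) = 39!/(39-7)! = 77519922480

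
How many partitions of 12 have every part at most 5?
Let r_j(i) = number of partitions of i into parts ≤ j, for i = 0..12. r_1(i) = 1 for all i; r_j(i) = r_{j-1}(i) + r_j(i-j). Rows j = 2..5: ≤2: 1 1 2 2 3 3 4 4 5 5 6 6 7; ≤3: 1 1 2 3 4 5 7 8 10 12 14 16 19; ≤4: 1 1 2 3 5 6 9 11 15 18 23 27 34; ≤5: 1 1 2 3 5 7 10 13 18 23 30 37 47. r_5(12) = 47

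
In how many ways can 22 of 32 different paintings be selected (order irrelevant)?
C(32,22) = 32!/(22!×10!) = 64512240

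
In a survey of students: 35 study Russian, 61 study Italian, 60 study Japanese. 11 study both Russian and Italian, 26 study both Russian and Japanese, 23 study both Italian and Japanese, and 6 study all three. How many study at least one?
|A∪B∪C| = 35+61+60-11-26-23+6 = 102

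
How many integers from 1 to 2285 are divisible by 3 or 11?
⌊2285/3⌋ + ⌊2285/11⌋ - ⌊2285/33⌋ = 761 + 207 - 69 = 899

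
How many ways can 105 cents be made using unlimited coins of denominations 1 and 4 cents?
Coefficient of x^105 in 1/(1-x^1) · 1/(1-x^4). Use j coins of 4 for j = 0..⌊105/4⌋ = 26, the rest in 1s: 26 + 1 = 27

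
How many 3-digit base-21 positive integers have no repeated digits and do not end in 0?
Last digit: 20 nonzero choices. First digit: 19 (nonzero, ≠last). Middle 1: P(19,1) = 19. Total = 7220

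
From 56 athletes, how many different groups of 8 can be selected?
C(56,8) = 56!/(8!×48!) = 1420494075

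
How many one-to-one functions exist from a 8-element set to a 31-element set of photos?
P(31,8) = 31!/(31-8)! = 318073392000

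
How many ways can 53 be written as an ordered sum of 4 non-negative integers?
C(53+4-1, 4-1) = C(56, 3) = 27720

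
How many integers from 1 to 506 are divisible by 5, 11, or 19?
⌊506/5⌋+⌊506/11⌋+⌊506/19⌋ - ⌊506/55⌋-⌊506/95⌋-⌊506/209⌋ + ⌊506/1045⌋ = 101+46+26 - 9-5-2 + 0 = 157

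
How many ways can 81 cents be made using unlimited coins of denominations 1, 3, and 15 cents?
Coefficient of x^81 in 1/(1-x^1) · 1/(1-x^3) · 1/(1-x^15). Case on j = number of 15-cent coins (j = 0..5); remainder r = 81 - 15j is made from {1,3} in ⌊r/3⌋+1 ways. r = 81, 66, 51, 36, 21, 6 → 28 + 23 + 18 + 13 + 8 + 3 = 93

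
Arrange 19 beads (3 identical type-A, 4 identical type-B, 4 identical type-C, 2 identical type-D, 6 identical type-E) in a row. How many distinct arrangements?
19! / (3! × 4! × 4! × 2! × 6!) = 24443218800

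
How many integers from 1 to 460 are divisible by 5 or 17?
⌊460/5⌋ + ⌊460/17⌋ - ⌊460/85⌋ = 92 + 27 - 5 = 114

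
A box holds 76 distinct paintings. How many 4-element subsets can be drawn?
C(76,4) = 76!/(4!×72!) = 1282975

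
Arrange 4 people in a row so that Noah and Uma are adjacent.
Treat as block: (4-1)! × 2! = 6 × 2 = 12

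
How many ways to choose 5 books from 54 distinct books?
C(54,5) = 54!/(5!×49!) = 3162510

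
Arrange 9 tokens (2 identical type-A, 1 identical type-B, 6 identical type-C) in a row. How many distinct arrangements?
9! / (2! × 1! × 6!) = 252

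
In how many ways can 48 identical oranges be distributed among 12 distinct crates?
C(48+12-1, 12-1) = C(59, 11) = 279871768995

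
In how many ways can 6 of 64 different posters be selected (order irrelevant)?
C(64,6) = 64!/(6!×58!) = 74974368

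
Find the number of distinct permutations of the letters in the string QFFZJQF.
7! / (3! × 2! × 1! × 1!) = 420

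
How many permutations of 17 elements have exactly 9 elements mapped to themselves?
Choose the 9 fixed points C(17,9) = 24310, derange the rest: !8 = Σ_{j=0}^{8} (-1)^j·8!/j! = 40320 - 40320 + 20160 - 6720 + 1680 - 336 + 56 - 8 + 1 = 14833. Product = 24310 × 14833 = 360590230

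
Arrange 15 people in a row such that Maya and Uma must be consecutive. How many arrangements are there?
Treat the 2 as one block: (15-2+1)! × 2! = 87178291200 × 2 = 174356582400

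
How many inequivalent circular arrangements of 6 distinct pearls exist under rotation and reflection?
(6-1)!/2 = 120/2 = 60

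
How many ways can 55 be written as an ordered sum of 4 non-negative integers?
C(55+4-1, 4-1) = C(58, 3) = 30856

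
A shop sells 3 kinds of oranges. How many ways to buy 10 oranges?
C(10+3-1, 3-1) = C(12, 2) = 66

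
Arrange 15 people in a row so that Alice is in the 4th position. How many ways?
Fix one position: (15-1)! = 87178291200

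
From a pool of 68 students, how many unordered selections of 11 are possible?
C(68,11) = 68!/(11!×57!) = 1533058025824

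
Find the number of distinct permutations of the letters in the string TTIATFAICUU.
11! / (2! × 2! × 3! × 1! × 1! × 2!) = 831600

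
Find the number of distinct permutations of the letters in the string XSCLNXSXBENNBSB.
15! / (3! × 1! × 3! × 3! × 1! × 3! × 1!) = 1009008000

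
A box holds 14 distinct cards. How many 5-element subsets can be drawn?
C(14,5) = 14!/(5!×9!) = 2002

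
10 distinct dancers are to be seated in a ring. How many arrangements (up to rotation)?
Circular: fix one position, arrange the rest. (10-1)! = 362880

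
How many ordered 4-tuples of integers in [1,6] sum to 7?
Coefficient of x^7 in (x + x² + ... + x^6)^4. By inclusion-exclusion on dice exceeding 6: Σ_j (-1)^j C(4,j)·C(7-1-6j, 3) = C(4,0)·C(6,3) = 1·20 = 20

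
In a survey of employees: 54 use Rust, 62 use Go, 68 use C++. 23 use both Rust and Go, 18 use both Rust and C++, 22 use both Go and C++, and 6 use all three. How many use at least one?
|A∪B∪C| = 54+62+68-23-18-22+6 = 127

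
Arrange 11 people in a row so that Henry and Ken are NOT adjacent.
Total - adjacent = 11! - (11-1)!×2 = 39916800 - 7257600 = 32659200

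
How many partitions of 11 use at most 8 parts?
By conjugation, equals partitions of 11 into parts ≤ 8. Let r_j(i) = number of partitions of i into parts ≤ j, for i = 0..11. r_1(i) = 1 for all i; r_j(i) = r_{j-1}(i) + r_j(i-j). Rows j = 2..8: ≤2: 1 1 2 2 3 3 4 4 5 5 6 6; ≤3: 1 1 2 3 4 5 7 8 10 12 14 16; ≤4: 1 1 2 3 5 6 9 11 15 18 23 27; ≤5: 1 1 2 3 5 7 10 13 18 23 30 37; ≤6: 1 1 2 3 5 7 11 14 20 26 35 44; ≤7: 1 1 2 3 5 7 11 15 21 28 38 49; ≤8: 1 1 2 3 5 7 11 15 22 29 40 52. r_8(11) = 52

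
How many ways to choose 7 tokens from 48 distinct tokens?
C(48,7) = 48!/(7!×41!) = 73629072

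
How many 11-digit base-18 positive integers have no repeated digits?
First digit: 17 choices (nonzero). Then descending: 17 × 17 × 16 × 15 × 14 × 13 × 12 × 11 × 10 × 9 × 8 = 1199739340800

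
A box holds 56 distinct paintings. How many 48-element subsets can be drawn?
C(56,48) = 56!/(48!×8!) = 1420494075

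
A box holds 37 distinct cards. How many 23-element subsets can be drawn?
C(37,23) = 37!/(23!×14!) = 6107086800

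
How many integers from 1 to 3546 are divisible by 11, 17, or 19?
⌊3546/11⌋+⌊3546/17⌋+⌊3546/19⌋ - ⌊3546/187⌋-⌊3546/209⌋-⌊3546/323⌋ + ⌊3546/3553⌋ = 322+208+186 - 18-16-10 + 0 = 672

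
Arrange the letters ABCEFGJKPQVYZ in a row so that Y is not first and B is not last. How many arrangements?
By inclusion-exclusion: 13! - 2×(13-1)! + (13-2)! = 6227020800 - 958003200 + 39916800 = 5308934400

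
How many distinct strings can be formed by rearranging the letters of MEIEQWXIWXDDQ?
13! / (2! × 2! × 2! × 1! × 2! × 2! × 2!) = 97297200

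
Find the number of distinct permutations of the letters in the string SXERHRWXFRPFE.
13! / (1! × 2! × 1! × 2! × 2! × 1! × 1! × 3!) = 129729600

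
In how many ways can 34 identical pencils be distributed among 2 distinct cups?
C(34+2-1, 2-1) = C(35, 1) = 35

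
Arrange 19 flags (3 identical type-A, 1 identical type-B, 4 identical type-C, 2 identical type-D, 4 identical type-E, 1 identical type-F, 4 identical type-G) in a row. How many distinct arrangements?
19! / (3! × 1! × 4! × 2! × 4! × 1! × 4!) = 733296564000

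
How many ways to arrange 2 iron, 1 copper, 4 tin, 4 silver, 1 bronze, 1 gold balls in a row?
13! / (2! × 1! × 4! × 4! × 1! × 1!) = 5405400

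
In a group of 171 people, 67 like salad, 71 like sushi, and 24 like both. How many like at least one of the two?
|A∪B| = |A| + |B| - |A∩B| = 67 + 71 - 24 = 114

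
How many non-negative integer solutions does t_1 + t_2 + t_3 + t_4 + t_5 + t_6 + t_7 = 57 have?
C(57+7-1, 7-1) = C(63, 6) = 67945521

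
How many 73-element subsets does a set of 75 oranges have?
C(75,73) = 75!/(73!×2!) = 2775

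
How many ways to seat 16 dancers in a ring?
Circular: fix one position, arrange the rest. (16-1)! = 1307674368000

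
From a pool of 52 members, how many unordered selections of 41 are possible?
C(52,41) = 52!/(41!×11!) = 60403728840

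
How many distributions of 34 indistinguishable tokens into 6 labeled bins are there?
C(34+6-1, 6-1) = C(39, 5) = 575757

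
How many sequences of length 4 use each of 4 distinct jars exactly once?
4! = 24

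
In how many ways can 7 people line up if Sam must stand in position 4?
Fix one position: (7-1)! = 720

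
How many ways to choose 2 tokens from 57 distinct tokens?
C(57,2) = 57!/(2!×55!) = 1596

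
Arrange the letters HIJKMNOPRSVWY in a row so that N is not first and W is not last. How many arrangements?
By inclusion-exclusion: 13! - 2×(13-1)! + (13-2)! = 6227020800 - 958003200 + 39916800 = 5308934400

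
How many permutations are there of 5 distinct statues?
5! = 120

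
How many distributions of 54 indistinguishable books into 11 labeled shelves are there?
C(54+11-1, 11-1) = C(64, 10) = 151473214816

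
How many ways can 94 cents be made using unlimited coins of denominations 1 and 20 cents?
Coefficient of x^94 in 1/(1-x^1) · 1/(1-x^20). Use j coins of 20 for j = 0..⌊94/20⌋ = 4, the rest in 1s: 4 + 1 = 5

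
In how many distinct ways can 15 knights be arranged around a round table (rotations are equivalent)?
Circular: fix one position, arrange the rest. (15-1)! = 87178291200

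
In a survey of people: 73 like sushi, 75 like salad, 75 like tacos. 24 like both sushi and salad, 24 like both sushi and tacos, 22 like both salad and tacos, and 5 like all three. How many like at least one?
|A∪B∪C| = 73+75+75-24-24-22+5 = 158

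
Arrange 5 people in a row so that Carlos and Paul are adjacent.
Treat as block: (5-1)! × 2! = 24 × 2 = 48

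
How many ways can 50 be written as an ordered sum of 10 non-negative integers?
C(50+10-1, 10-1) = C(59, 9) = 12565671261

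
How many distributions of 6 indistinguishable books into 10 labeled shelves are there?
C(6+10-1, 10-1) = C(15, 9) = 5005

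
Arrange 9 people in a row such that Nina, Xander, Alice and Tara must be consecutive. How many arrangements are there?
Treat the 4 as one block: (9-4+1)! × 4! = 720 × 24 = 17280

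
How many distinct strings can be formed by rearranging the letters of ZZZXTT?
6! / (1! × 2! × 3!) = 60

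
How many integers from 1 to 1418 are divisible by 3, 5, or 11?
⌊1418/3⌋+⌊1418/5⌋+⌊1418/11⌋ - ⌊1418/15⌋-⌊1418/33⌋-⌊1418/55⌋ + ⌊1418/165⌋ = 472+283+128 - 94-42-25 + 8 = 730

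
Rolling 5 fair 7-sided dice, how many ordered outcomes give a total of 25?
Coefficient of x^25 in (x + x² + ... + x^7)^5. By inclusion-exclusion on dice exceeding 7: Σ_j (-1)^j C(5,j)·C(25-1-7j, 4) = C(5,0)·C(24,4) - C(5,1)·C(17,4) + C(5,2)·C(10,4) = 1·10626 - 5·2380 + 10·210 = 826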